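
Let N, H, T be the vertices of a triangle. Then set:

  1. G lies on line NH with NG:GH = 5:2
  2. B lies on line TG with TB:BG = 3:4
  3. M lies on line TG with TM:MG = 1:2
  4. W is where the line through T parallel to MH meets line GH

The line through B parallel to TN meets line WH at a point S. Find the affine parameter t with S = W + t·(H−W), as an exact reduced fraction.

t = 41/7

Choose coordinates N = (0, 0), H = (1, 0), T = (0, 1).
1. G lies on line NH with NG:GH = 5:2 ⇒ G = (5/7, 0)
2. B lies on line TG with TB:BG = 3:4 ⇒ B = (15/49, 4/7)
3. M lies on line TG with TM:MG = 1:2 ⇒ M = (5/21, 2/3)
4. W is where the line through T parallel to MH meets line GH ⇒ W = (8/7, 0)
through B parallel to TN: direction (0, -1); meets WH at S = (15/49, 0)
S = W + t·(H−W) with t = 41/7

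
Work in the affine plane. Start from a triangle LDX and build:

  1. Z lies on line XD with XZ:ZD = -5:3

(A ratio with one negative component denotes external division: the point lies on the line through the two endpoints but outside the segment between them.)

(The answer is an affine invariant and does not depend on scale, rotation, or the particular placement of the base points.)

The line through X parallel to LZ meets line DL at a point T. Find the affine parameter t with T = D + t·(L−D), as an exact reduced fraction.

Set L = (0, 0), D = (1, 0), X = (0, 1); any affine frame gives the same invariant.
1. Z lies on line XD with XZ:ZD = -5:3 ⇒ Z = (5/2, -3/2)
through X parallel to LZ: direction (5/2, -3/2); meets DL at T = (5/3, 0)
T = D + t·(L−D) with t = -2/3

t = -2/3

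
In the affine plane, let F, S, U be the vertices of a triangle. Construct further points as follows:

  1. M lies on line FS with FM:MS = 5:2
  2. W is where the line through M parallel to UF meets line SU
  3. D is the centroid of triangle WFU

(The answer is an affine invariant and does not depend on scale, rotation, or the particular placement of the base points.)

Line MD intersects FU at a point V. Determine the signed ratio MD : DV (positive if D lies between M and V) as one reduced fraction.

Choose coordinates F = (0, 0), S = (1, 0), U = (0, 1).
1. M lies on line FS with FM:MS = 5:2 ⇒ M = (5/7, 0)
2. W is where the line through M parallel to UF meets line SU ⇒ W = (5/7, 2/7)
3. D is the centroid of triangle WFU ⇒ D = (5/21, 3/7)
line MD meets FU at V = (0, 9/14)
D = M + t·(V−M) with t = 2/3, so MD:DV = 2/3:1/3

MD:DV = 2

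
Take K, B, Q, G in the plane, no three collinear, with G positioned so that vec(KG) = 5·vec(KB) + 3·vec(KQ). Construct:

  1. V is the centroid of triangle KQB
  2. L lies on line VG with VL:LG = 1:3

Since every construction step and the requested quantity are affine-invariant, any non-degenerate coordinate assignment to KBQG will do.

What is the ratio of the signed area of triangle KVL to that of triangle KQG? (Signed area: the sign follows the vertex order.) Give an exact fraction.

[KVL]:[KQG] = 1/30

Choose coordinates K = (0, 0), B = (1, 0), Q = (0, 1), G = (5, 3).
1. V is the centroid of triangle KQB ⇒ V = (1/3, 1/3)
2. L lies on line VG with VL:LG = 1:3 ⇒ L = (3/2, 1)
2·[KVL] = -1/6, 2·[KQG] = -5
[KVL]:[KQG] = -1/6:-5 = 1/30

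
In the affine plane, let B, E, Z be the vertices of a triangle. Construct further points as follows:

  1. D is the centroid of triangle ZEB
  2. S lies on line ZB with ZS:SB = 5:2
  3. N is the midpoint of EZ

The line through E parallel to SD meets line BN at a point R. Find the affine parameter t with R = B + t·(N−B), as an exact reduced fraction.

Work in coordinates with B = (0, 0), E = (1, 0), Z = (0, 1).
1. D is the centroid of triangle ZEB ⇒ D = (1/3, 1/3)
2. S lies on line ZB with ZS:SB = 5:2 ⇒ S = (0, 2/7)
3. N is the midpoint of EZ ⇒ N = (1/2, 1/2)
through E parallel to SD: direction (1/3, 1/21); meets BN at R = (-1/6, -1/6)
R = B + t·(N−B) with t = -1/3

t = -1/3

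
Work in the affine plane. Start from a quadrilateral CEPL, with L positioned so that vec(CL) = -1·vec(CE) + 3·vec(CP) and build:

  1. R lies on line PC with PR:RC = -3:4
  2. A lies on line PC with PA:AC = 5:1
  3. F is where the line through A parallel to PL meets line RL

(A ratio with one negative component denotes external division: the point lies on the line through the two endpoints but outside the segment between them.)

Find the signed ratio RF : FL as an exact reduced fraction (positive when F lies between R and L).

RF:FL = -23/5

Set C = (0, 0), E = (1, 0), P = (0, 1), L = (-1, 3); any affine frame gives the same invariant.
1. R lies on line PC with PR:RC = -3:4 ⇒ R = (0, 4)
2. A lies on line PC with PA:AC = 5:1 ⇒ A = (0, 1/6)
3. F is where the line through A parallel to PL meets line RL ⇒ F = (-23/18, 49/18)
F = R + t·(L−R) with t = 23/18, so RF:FL = t:(1−t) = 23/18:-5/18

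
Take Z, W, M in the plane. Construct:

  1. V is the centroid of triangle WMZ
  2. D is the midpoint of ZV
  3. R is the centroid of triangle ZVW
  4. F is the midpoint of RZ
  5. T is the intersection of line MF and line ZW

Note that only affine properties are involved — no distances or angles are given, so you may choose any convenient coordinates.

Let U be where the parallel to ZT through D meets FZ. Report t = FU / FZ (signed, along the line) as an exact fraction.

t = -2

Assign Z = (0, 0), W = (1, 0), M = (0, 1) — the answer is frame-independent, so this choice is without loss of generality.
1. V is the centroid of triangle WMZ ⇒ V = (1/3, 1/3)
2. D is the midpoint of ZV ⇒ D = (1/6, 1/6)
3. R is the centroid of triangle ZVW ⇒ R = (4/9, 1/9)
4. F is the midpoint of RZ ⇒ F = (2/9, 1/18)
5. T is the intersection of line MF and line ZW ⇒ T = (4/17, 0)
through D parallel to ZT: direction (4/17, 0); meets FZ at U = (2/3, 1/6)
U = F + t·(Z−F) with t = -2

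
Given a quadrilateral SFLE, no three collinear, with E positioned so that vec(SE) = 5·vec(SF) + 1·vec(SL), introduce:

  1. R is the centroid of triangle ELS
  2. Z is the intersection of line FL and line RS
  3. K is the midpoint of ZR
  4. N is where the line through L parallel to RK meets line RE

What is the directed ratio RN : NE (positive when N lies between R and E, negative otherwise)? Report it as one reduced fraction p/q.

RN:NE = -1/2

Set S = (0, 0), F = (1, 0), L = (0, 1), E = (5, 1); any affine frame gives the same invariant.
1. R is the centroid of triangle ELS ⇒ R = (5/3, 2/3)
2. Z is the intersection of line FL and line RS ⇒ Z = (5/7, 2/7)
3. K is the midpoint of ZR ⇒ K = (25/21, 10/21)
4. N is where the line through L parallel to RK meets line RE ⇒ N = (-5/3, 1/3)
N = R + t·(E−R) with t = -1, so RN:NE = t:(1−t) = -1:2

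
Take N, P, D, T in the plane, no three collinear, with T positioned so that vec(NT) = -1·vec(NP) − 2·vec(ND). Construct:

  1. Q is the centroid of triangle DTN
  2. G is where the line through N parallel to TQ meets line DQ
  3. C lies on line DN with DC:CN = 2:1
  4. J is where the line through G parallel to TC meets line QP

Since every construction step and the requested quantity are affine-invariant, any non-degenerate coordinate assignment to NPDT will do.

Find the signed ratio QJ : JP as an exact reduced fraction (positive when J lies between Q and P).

Set N = (0, 0), P = (1, 0), D = (0, 1), T = (-1, -2); any affine frame gives the same invariant.
1. Q is the centroid of triangle DTN ⇒ Q = (-1/3, -1/3)
2. G is where the line through N parallel to TQ meets line DQ ⇒ G = (-2/3, -5/3)
3. C lies on line DN with DC:CN = 2:1 ⇒ C = (0, 1/3)
4. J is where the line through G parallel to TC meets line QP ⇒ J = (-1/15, -4/15)
J = Q + t·(P−Q) with t = 1/5, so QJ:JP = t:(1−t) = 1/5:4/5

QJ:JP = 1/4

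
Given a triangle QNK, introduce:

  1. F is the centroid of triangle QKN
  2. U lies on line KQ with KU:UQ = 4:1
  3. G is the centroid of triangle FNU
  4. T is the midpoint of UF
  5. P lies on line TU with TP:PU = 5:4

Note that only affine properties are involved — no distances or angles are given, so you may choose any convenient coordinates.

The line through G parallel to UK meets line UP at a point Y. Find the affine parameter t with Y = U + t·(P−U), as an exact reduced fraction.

Assign Q = (0, 0), N = (1, 0), K = (0, 1) — the answer is frame-independent, so this choice is without loss of generality.
1. F is the centroid of triangle QKN ⇒ F = (1/3, 1/3)
2. U lies on line KQ with KU:UQ = 4:1 ⇒ U = (0, 1/5)
3. G is the centroid of triangle FNU ⇒ G = (4/9, 8/45)
4. T is the midpoint of UF ⇒ T = (1/6, 4/15)
5. P lies on line TU with TP:PU = 5:4 ⇒ P = (2/27, 31/135)
through G parallel to UK: direction (0, 4/5); meets UP at Y = (4/9, 17/45)
Y = U + t·(P−U) with t = 6

t = 6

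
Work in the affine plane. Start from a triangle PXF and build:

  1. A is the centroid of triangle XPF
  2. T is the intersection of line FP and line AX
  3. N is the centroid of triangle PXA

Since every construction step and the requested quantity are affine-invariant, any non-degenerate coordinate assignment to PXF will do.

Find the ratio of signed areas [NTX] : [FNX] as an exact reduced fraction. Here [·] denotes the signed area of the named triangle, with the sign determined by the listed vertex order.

[NTX]:[FNX] = -3/8

Set P = (0, 0), X = (1, 0), F = (0, 1); any affine frame gives the same invariant.
1. A is the centroid of triangle XPF ⇒ A = (1/3, 1/3)
2. T is the intersection of line FP and line AX ⇒ T = (0, 1/2)
3. N is the centroid of triangle PXA ⇒ N = (4/9, 1/9)
2·[NTX] = -1/6, 2·[FNX] = 4/9
[NTX]:[FNX] = -1/6:4/9 = -3/8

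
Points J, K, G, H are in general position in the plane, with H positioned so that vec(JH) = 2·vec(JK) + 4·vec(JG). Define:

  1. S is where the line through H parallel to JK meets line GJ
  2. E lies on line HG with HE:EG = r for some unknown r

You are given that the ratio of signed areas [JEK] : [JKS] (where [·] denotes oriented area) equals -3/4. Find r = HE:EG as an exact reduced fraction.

Set J = (0, 0), K = (1, 0), G = (0, 1), H = (2, 4); any affine frame gives the same invariant.
1. S is where the line through H parallel to JK meets line GJ ⇒ S = (0, 4)
2. With HE:EG = r, write λ = r/(r+1) so E = H + λ·(G−H); E is affine-linear in λ
Every point depending on E is an affine combination of E and λ-independent points, so each such coordinate is linear in λ; the λ² term in each signed area is a multiple of (G−H)×(G−H) = 0, so 2·[JEK] and 2·[JKS] are each linear in λ. Evaluating at λ=0 and λ=1:
  2·[JEK] = 3·λ − 4,   2·[JKS] = 4
So [JEK]:[JKS] = (3·λ − 4) / (4). Setting this equal to -3/4:
  3·λ − 4 = -3/4·(4)  ⇒  λ = 1/3
Then r = λ/(1−λ) = (1/3)/(2/3) = 1/2. Check: with r = 1/2, E = (4/3, 3) and [JEK]:[JKS] = -3/4 as required.

r = 1/2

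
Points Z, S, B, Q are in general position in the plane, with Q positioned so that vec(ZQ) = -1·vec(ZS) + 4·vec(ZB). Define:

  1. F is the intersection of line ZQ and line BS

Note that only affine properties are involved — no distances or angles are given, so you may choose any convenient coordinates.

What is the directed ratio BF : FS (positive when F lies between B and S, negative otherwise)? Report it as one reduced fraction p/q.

Choose coordinates Z = (0, 0), S = (1, 0), B = (0, 1), Q = (-1, 4).
1. F is the intersection of line ZQ and line BS ⇒ F = (-1/3, 4/3)
F = B + t·(S−B) with t = -1/3, so BF:FS = t:(1−t) = -1/3:4/3

BF:FS = -1/4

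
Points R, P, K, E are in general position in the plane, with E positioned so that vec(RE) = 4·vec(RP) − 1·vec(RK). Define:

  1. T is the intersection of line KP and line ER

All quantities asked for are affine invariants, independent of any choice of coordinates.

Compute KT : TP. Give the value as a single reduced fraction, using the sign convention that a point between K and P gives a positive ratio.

Choose coordinates R = (0, 0), P = (1, 0), K = (0, 1), E = (4, -1).
1. T is the intersection of line KP and line ER ⇒ T = (4/3, -1/3)
T = K + t·(P−K) with t = 4/3, so KT:TP = t:(1−t) = 4/3:-1/3

KT:TP = -4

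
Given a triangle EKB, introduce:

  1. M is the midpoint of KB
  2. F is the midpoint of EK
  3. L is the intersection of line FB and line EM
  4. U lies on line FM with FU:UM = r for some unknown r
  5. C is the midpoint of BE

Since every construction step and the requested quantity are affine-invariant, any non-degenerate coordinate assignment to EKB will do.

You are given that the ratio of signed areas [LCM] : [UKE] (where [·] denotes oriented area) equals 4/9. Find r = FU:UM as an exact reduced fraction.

Assign E = (0, 0), K = (1, 0), B = (0, 1) — the answer is frame-independent, so this choice is without loss of generality.
1. M is the midpoint of KB ⇒ M = (1/2, 1/2)
2. F is the midpoint of EK ⇒ F = (1/2, 0)
3. L is the intersection of line FB and line EM ⇒ L = (1/3, 1/3)
4. With FU:UM = r, write λ = r/(r+1) so U = F + λ·(M−F); U is affine-linear in λ
5. C is the midpoint of BE ⇒ C = (0, 1/2)
Every point depending on U is an affine combination of U and λ-independent points, so each such coordinate is linear in λ; the λ² term in each signed area is a multiple of (M−F)×(M−F) = 0, so 2·[LCM] and 2·[UKE] are each linear in λ. Evaluating at λ=0 and λ=1:
  2·[LCM] = -1/12,   2·[UKE] = -1/2·λ
So [LCM]:[UKE] = (-1/12) / (-1/2·λ). Setting this equal to 4/9:
  -1/12 = 4/9·(-1/2·λ)  ⇒  λ = 3/8
Then r = λ/(1−λ) = (3/8)/(5/8) = 3/5. Check: with r = 3/5, U = (1/2, 3/16) and [LCM]:[UKE] = 4/9 as required.

r = 3/5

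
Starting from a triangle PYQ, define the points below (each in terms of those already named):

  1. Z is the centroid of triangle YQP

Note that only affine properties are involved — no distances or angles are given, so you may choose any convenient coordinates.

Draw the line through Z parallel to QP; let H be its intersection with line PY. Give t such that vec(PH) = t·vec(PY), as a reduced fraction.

t = 1/3

Set P = (0, 0), Y = (1, 0), Q = (0, 1); any affine frame gives the same invariant.
1. Z is the centroid of triangle YQP ⇒ Z = (1/3, 1/3)
through Z parallel to QP: direction (0, -1); meets PY at H = (1/3, 0)
H = P + t·(Y−P) with t = 1/3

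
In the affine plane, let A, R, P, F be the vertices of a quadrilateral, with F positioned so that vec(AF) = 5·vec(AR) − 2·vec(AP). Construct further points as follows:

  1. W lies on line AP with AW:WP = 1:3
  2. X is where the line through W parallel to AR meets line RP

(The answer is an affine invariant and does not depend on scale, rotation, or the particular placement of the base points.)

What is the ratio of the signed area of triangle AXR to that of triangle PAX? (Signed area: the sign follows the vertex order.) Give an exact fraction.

[AXR]:[PAX] = -1/3

Assign A = (0, 0), R = (1, 0), P = (0, 1), F = (5, -2) — the answer is frame-independent, so this choice is without loss of generality.
1. W lies on line AP with AW:WP = 1:3 ⇒ W = (0, 1/4)
2. X is where the line through W parallel to AR meets line RP ⇒ X = (3/4, 1/4)
2·[AXR] = -1/4, 2·[PAX] = 3/4
[AXR]:[PAX] = -1/4:3/4 = -1/3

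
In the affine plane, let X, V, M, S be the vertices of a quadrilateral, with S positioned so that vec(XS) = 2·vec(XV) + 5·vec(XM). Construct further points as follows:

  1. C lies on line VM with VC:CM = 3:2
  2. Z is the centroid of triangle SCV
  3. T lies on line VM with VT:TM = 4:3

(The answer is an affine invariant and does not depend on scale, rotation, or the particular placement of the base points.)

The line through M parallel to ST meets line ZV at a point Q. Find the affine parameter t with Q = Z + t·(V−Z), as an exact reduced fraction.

Choose coordinates X = (0, 0), V = (1, 0), M = (0, 1), S = (2, 5).
1. C lies on line VM with VC:CM = 3:2 ⇒ C = (2/5, 3/5)
2. Z is the centroid of triangle SCV ⇒ Z = (17/15, 28/15)
3. T lies on line VM with VT:TM = 4:3 ⇒ T = (3/7, 4/7)
through M parallel to ST: direction (-11/7, -31/7); meets ZV at Q = (55/41, 196/41)
Q = Z + t·(V−Z) with t = -64/41

t = -64/41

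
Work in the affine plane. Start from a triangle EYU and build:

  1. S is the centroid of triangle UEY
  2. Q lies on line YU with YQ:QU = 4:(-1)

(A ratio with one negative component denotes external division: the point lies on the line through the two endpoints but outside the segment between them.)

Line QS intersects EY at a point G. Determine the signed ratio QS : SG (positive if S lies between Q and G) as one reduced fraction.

Set E = (0, 0), Y = (1, 0), U = (0, 1); any affine frame gives the same invariant.
1. S is the centroid of triangle UEY ⇒ S = (1/3, 1/3)
2. Q lies on line YU with YQ:QU = 4:(-1) ⇒ Q = (-1/3, 4/3)
line QS meets EY at G = (5/9, 0)
S = Q + t·(G−Q) with t = 3/4, so QS:SG = 3/4:1/4

QS:SG = 3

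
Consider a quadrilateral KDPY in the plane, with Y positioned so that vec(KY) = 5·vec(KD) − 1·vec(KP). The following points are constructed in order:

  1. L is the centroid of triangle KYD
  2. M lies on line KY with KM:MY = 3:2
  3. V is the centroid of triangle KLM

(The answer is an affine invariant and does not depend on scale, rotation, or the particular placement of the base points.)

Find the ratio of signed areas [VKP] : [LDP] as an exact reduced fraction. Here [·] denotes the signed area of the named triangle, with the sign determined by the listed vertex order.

Set K = (0, 0), D = (1, 0), P = (0, 1), Y = (5, -1); any affine frame gives the same invariant.
1. L is the centroid of triangle KYD ⇒ L = (2, -1/3)
2. M lies on line KY with KM:MY = 3:2 ⇒ M = (3, -3/5)
3. V is the centroid of triangle KLM ⇒ V = (5/3, -14/45)
2·[VKP] = -5/3, 2·[LDP] = -2/3
[VKP]:[LDP] = -5/3:-2/3 = 5/2

[VKP]:[LDP] = 5/2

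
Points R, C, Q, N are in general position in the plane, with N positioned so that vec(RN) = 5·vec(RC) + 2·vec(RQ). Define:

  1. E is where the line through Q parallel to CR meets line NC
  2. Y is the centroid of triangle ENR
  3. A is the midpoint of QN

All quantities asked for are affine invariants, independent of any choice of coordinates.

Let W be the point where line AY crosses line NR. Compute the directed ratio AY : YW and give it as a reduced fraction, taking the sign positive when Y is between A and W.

AY:YW = -17/2

Choose coordinates R = (0, 0), C = (1, 0), Q = (0, 1), N = (5, 2).
1. E is where the line through Q parallel to CR meets line NC ⇒ E = (3, 1)
2. Y is the centroid of triangle ENR ⇒ Y = (8/3, 1)
3. A is the midpoint of QN ⇒ A = (5/2, 3/2)
line AY meets NR at W = (45/17, 18/17)
Y = A + t·(W−A) with t = 17/15, so AY:YW = 17/15:-2/15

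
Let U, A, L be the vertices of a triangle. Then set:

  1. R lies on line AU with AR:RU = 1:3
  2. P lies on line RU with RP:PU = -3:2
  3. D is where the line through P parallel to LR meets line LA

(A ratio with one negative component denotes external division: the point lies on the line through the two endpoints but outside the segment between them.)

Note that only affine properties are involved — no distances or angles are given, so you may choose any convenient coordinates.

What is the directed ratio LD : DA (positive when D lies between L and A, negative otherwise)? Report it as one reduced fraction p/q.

LD:DA = -9/10

Set U = (0, 0), A = (1, 0), L = (0, 1); any affine frame gives the same invariant.
1. R lies on line AU with AR:RU = 1:3 ⇒ R = (3/4, 0)
2. P lies on line RU with RP:PU = -3:2 ⇒ P = (-3/2, 0)
3. D is where the line through P parallel to LR meets line LA ⇒ D = (-9, 10)
D = L + t·(A−L) with t = -9, so LD:DA = t:(1−t) = -9:10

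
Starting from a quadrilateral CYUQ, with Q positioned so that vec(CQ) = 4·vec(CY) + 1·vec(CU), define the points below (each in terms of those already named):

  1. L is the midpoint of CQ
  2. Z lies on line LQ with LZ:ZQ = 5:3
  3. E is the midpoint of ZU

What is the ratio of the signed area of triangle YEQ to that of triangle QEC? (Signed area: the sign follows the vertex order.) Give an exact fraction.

Assign C = (0, 0), Y = (1, 0), U = (0, 1), Q = (4, 1) — the answer is frame-independent, so this choice is without loss of generality.
1. L is the midpoint of CQ ⇒ L = (2, 1/2)
2. Z lies on line LQ with LZ:ZQ = 5:3 ⇒ Z = (13/4, 13/16)
3. E is the midpoint of ZU ⇒ E = (13/8, 29/32)
2·[YEQ] = -67/32, 2·[QEC] = 2
[YEQ]:[QEC] = -67/32:2 = -67/64

[YEQ]:[QEC] = -67/64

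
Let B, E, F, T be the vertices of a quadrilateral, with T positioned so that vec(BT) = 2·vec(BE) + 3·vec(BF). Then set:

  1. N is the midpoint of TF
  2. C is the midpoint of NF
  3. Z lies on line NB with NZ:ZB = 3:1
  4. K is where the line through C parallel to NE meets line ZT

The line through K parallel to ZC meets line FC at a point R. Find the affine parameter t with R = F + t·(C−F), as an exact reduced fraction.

t = 10/7

Set B = (0, 0), E = (1, 0), F = (0, 1), T = (2, 3); any affine frame gives the same invariant.
1. N is the midpoint of TF ⇒ N = (1, 2)
2. C is the midpoint of NF ⇒ C = (1/2, 3/2)
3. Z lies on line NB with NZ:ZB = 3:1 ⇒ Z = (1/4, 1/2)
4. K is where the line through C parallel to NE meets line ZT ⇒ K = (1/2, 6/7)
through K parallel to ZC: direction (1/4, 1); meets FC at R = (5/7, 12/7)
R = F + t·(C−F) with t = 10/7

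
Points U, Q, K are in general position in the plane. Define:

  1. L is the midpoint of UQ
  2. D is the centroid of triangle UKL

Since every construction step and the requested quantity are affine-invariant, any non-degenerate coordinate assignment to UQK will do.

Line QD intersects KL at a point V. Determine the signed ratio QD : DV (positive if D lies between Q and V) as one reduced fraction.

Choose coordinates U = (0, 0), Q = (1, 0), K = (0, 1).
1. L is the midpoint of UQ ⇒ L = (1/2, 0)
2. D is the centroid of triangle UKL ⇒ D = (1/6, 1/3)
line QD meets KL at V = (3/8, 1/4)
D = Q + t·(V−Q) with t = 4/3, so QD:DV = 4/3:-1/3

QD:DV = -4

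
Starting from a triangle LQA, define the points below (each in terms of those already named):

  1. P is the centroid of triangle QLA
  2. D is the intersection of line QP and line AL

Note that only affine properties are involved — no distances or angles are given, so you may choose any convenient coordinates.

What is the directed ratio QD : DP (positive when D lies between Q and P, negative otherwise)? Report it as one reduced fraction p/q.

Assign L = (0, 0), Q = (1, 0), A = (0, 1) — the answer is frame-independent, so this choice is without loss of generality.
1. P is the centroid of triangle QLA ⇒ P = (1/3, 1/3)
2. D is the intersection of line QP and line AL ⇒ D = (0, 1/2)
D = Q + t·(P−Q) with t = 3/2, so QD:DP = t:(1−t) = 3/2:-1/2

QD:DP = -3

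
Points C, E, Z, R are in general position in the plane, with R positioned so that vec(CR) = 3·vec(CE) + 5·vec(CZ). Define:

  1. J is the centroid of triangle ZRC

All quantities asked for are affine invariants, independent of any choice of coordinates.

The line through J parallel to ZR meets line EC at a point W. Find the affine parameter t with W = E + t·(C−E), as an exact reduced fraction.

t = 3/2

Work in coordinates with C = (0, 0), E = (1, 0), Z = (0, 1), R = (3, 5).
1. J is the centroid of triangle ZRC ⇒ J = (1, 2)
through J parallel to ZR: direction (3, 4); meets EC at W = (-1/2, 0)
W = E + t·(C−E) with t = 3/2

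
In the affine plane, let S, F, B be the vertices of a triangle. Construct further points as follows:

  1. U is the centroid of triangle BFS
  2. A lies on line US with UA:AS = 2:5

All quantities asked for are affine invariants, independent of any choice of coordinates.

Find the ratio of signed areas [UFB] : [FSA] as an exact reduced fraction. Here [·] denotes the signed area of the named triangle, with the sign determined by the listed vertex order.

Choose coordinates S = (0, 0), F = (1, 0), B = (0, 1).
1. U is the centroid of triangle BFS ⇒ U = (1/3, 1/3)
2. A lies on line US with UA:AS = 2:5 ⇒ A = (5/21, 5/21)
2·[UFB] = 1/3, 2·[FSA] = -5/21
[UFB]:[FSA] = 1/3:-5/21 = -7/5

[UFB]:[FSA] = -7/5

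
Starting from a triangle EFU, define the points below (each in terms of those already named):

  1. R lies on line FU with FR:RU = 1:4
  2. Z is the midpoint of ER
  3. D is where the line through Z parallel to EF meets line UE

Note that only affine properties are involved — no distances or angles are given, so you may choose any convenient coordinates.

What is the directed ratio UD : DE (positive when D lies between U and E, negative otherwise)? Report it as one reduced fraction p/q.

Set E = (0, 0), F = (1, 0), U = (0, 1); any affine frame gives the same invariant.
1. R lies on line FU with FR:RU = 1:4 ⇒ R = (4/5, 1/5)
2. Z is the midpoint of ER ⇒ Z = (2/5, 1/10)
3. D is where the line through Z parallel to EF meets line UE ⇒ D = (0, 1/10)
D = U + t·(E−U) with t = 9/10, so UD:DE = t:(1−t) = 9/10:1/10

UD:DE = 9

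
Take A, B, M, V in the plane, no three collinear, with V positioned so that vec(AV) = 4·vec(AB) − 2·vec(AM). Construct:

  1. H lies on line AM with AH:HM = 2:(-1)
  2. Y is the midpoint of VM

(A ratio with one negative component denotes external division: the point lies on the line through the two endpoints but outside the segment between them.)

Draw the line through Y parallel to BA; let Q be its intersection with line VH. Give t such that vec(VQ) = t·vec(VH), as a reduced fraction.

t = 3/8

Work in coordinates with A = (0, 0), B = (1, 0), M = (0, 1), V = (4, -2).
1. H lies on line AM with AH:HM = 2:(-1) ⇒ H = (0, 2)
2. Y is the midpoint of VM ⇒ Y = (2, -1/2)
through Y parallel to BA: direction (-1, 0); meets VH at Q = (5/2, -1/2)
Q = V + t·(H−V) with t = 3/8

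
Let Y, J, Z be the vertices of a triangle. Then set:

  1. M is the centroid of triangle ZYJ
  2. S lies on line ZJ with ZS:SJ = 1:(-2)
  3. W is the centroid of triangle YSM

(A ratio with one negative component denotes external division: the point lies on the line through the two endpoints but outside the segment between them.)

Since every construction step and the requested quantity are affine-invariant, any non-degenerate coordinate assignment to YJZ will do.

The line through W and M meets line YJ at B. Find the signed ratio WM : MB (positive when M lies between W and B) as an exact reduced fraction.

Assign Y = (0, 0), J = (1, 0), Z = (0, 1) — the answer is frame-independent, so this choice is without loss of generality.
1. M is the centroid of triangle ZYJ ⇒ M = (1/3, 1/3)
2. S lies on line ZJ with ZS:SJ = 1:(-2) ⇒ S = (-1, 2)
3. W is the centroid of triangle YSM ⇒ W = (-2/9, 7/9)
line WM meets YJ at B = (3/4, 0)
M = W + t·(B−W) with t = 4/7, so WM:MB = 4/7:3/7

WM:MB = 4/3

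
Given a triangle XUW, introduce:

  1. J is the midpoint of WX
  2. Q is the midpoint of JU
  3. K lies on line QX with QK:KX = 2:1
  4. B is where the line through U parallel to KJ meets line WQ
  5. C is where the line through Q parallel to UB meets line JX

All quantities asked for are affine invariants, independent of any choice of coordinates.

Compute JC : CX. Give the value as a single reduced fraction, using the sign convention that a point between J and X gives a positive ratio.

Choose coordinates X = (0, 0), U = (1, 0), W = (0, 1).
1. J is the midpoint of WX ⇒ J = (0, 1/2)
2. Q is the midpoint of JU ⇒ Q = (1/2, 1/4)
3. K lies on line QX with QK:KX = 2:1 ⇒ K = (1/6, 1/12)
4. B is where the line through U parallel to KJ meets line WQ ⇒ B = (3/2, -5/4)
5. C is where the line through Q parallel to UB meets line JX ⇒ C = (0, 3/2)
C = J + t·(X−J) with t = -2, so JC:CX = t:(1−t) = -2:3

JC:CX = -2/3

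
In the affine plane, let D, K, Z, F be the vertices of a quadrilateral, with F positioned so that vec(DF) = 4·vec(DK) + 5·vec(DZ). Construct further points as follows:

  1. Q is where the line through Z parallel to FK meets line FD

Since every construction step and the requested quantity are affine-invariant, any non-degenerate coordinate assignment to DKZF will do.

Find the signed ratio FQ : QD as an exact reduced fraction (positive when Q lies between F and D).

Assign D = (0, 0), K = (1, 0), Z = (0, 1), F = (4, 5) — the answer is frame-independent, so this choice is without loss of generality.
1. Q is where the line through Z parallel to FK meets line FD ⇒ Q = (-12/5, -3)
Q = F + t·(D−F) with t = 8/5, so FQ:QD = t:(1−t) = 8/5:-3/5

FQ:QD = -8/3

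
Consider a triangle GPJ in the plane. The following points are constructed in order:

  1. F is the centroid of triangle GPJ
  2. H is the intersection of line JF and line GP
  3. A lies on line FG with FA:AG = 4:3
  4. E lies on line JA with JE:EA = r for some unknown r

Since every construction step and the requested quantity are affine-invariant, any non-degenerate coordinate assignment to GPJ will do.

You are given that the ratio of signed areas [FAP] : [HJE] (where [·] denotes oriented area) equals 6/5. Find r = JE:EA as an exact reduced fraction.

Choose coordinates G = (0, 0), P = (1, 0), J = (0, 1).
1. F is the centroid of triangle GPJ ⇒ F = (1/3, 1/3)
2. H is the intersection of line JF and line GP ⇒ H = (1/2, 0)
3. A lies on line FG with FA:AG = 4:3 ⇒ A = (1/7, 1/7)
4. With JE:EA = r, write λ = r/(r+1) so E = J + λ·(A−J); E is affine-linear in λ
Every point depending on E is an affine combination of E and λ-independent points, so each such coordinate is linear in λ; the λ² term in each signed area is a multiple of (A−J)×(A−J) = 0, so 2·[FAP] and 2·[HJE] are each linear in λ. Evaluating at λ=0 and λ=1:
  2·[FAP] = 4/21,   2·[HJE] = 2/7·λ
So [FAP]:[HJE] = (4/21) / (2/7·λ). Setting this equal to 6/5:
  4/21 = 6/5·(2/7·λ)  ⇒  λ = 5/9
Then r = λ/(1−λ) = (5/9)/(4/9) = 5/4. Check: with r = 5/4, E = (5/63, 11/21) and [FAP]:[HJE] = 6/5 as required.

r = 5/4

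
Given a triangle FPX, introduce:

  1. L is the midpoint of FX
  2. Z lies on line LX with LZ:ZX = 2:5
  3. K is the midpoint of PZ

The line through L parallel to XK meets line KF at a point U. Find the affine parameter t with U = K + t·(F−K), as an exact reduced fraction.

t = 1/2

Assign F = (0, 0), P = (1, 0), X = (0, 1) — the answer is frame-independent, so this choice is without loss of generality.
1. L is the midpoint of FX ⇒ L = (0, 1/2)
2. Z lies on line LX with LZ:ZX = 2:5 ⇒ Z = (0, 9/14)
3. K is the midpoint of PZ ⇒ K = (1/2, 9/28)
through L parallel to XK: direction (1/2, -19/28); meets KF at U = (1/4, 9/56)
U = K + t·(F−K) with t = 1/2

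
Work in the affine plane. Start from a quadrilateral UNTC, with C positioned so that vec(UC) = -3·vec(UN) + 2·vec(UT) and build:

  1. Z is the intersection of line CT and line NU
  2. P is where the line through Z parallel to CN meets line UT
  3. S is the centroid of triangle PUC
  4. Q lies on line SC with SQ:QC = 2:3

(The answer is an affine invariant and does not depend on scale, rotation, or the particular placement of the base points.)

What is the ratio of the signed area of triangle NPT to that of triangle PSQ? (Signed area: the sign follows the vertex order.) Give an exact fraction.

Work in coordinates with U = (0, 0), N = (1, 0), T = (0, 1), C = (-3, 2).
1. Z is the intersection of line CT and line NU ⇒ Z = (3, 0)
2. P is where the line through Z parallel to CN meets line UT ⇒ P = (0, 3/2)
3. S is the centroid of triangle PUC ⇒ S = (-1, 7/6)
4. Q lies on line SC with SQ:QC = 2:3 ⇒ Q = (-9/5, 3/2)
2·[NPT] = 1/2, 2·[PSQ] = -3/5
[NPT]:[PSQ] = 1/2:-3/5 = -5/6

[NPT]:[PSQ] = -5/6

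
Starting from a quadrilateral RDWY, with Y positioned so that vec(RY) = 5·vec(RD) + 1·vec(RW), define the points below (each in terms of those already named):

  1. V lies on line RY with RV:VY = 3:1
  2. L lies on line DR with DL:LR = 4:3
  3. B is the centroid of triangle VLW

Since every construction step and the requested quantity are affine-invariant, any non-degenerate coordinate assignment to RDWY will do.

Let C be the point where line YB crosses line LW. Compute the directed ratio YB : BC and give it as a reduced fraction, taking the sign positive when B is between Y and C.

YB:BC = 53/17

Set R = (0, 0), D = (1, 0), W = (0, 1), Y = (5, 1); any affine frame gives the same invariant.
1. V lies on line RY with RV:VY = 3:1 ⇒ V = (15/4, 3/4)
2. L lies on line DR with DL:LR = 4:3 ⇒ L = (3/7, 0)
3. B is the centroid of triangle VLW ⇒ B = (39/28, 7/12)
line YB meets LW at C = (25/106, 143/318)
B = Y + t·(C−Y) with t = 53/70, so YB:BC = 53/70:17/70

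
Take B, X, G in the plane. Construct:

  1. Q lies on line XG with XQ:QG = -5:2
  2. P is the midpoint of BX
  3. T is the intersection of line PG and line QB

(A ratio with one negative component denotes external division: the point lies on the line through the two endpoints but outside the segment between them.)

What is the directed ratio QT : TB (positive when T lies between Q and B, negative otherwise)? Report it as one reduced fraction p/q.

QT:TB = -2/3

Choose coordinates B = (0, 0), X = (1, 0), G = (0, 1).
1. Q lies on line XG with XQ:QG = -5:2 ⇒ Q = (-2/3, 5/3)
2. P is the midpoint of BX ⇒ P = (1/2, 0)
3. T is the intersection of line PG and line QB ⇒ T = (-2, 5)
T = Q + t·(B−Q) with t = -2, so QT:TB = t:(1−t) = -2:3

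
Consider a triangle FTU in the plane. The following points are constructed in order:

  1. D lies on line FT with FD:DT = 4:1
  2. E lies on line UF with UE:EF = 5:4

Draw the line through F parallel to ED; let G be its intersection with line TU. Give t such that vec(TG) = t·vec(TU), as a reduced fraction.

Assign F = (0, 0), T = (1, 0), U = (0, 1) — the answer is frame-independent, so this choice is without loss of generality.
1. D lies on line FT with FD:DT = 4:1 ⇒ D = (4/5, 0)
2. E lies on line UF with UE:EF = 5:4 ⇒ E = (0, 4/9)
through F parallel to ED: direction (4/5, -4/9); meets TU at G = (9/4, -5/4)
G = T + t·(U−T) with t = -5/4

t = -5/4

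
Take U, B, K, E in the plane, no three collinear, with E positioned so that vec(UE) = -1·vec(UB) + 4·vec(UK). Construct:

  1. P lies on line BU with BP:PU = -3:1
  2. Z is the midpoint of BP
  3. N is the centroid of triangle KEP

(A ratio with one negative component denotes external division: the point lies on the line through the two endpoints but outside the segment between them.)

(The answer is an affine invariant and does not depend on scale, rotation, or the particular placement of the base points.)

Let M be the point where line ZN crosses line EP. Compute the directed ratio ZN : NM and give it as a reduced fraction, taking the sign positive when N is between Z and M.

Set U = (0, 0), B = (1, 0), K = (0, 1), E = (-1, 4); any affine frame gives the same invariant.
1. P lies on line BU with BP:PU = -3:1 ⇒ P = (-1/2, 0)
2. Z is the midpoint of BP ⇒ Z = (1/4, 0)
3. N is the centroid of triangle KEP ⇒ N = (-1/2, 5/3)
line ZN meets EP at M = (-41/52, 30/13)
N = Z + t·(M−Z) with t = 13/18, so ZN:NM = 13/18:5/18

ZN:NM = 13/5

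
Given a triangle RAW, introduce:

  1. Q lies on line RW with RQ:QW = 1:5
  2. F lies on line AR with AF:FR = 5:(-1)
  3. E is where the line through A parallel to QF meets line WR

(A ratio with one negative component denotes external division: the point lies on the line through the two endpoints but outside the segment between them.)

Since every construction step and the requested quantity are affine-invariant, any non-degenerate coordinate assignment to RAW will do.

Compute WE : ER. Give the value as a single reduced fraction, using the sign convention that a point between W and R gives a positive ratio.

Choose coordinates R = (0, 0), A = (1, 0), W = (0, 1).
1. Q lies on line RW with RQ:QW = 1:5 ⇒ Q = (0, 1/6)
2. F lies on line AR with AF:FR = 5:(-1) ⇒ F = (-1/4, 0)
3. E is where the line through A parallel to QF meets line WR ⇒ E = (0, -2/3)
E = W + t·(R−W) with t = 5/3, so WE:ER = t:(1−t) = 5/3:-2/3

WE:ER = -5/2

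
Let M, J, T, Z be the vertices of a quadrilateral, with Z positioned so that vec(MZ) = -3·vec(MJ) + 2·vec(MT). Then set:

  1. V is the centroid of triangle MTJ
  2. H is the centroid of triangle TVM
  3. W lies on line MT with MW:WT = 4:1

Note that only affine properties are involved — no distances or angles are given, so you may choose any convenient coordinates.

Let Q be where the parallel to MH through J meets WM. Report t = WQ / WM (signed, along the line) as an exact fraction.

t = 6

Assign M = (0, 0), J = (1, 0), T = (0, 1), Z = (-3, 2) — the answer is frame-independent, so this choice is without loss of generality.
1. V is the centroid of triangle MTJ ⇒ V = (1/3, 1/3)
2. H is the centroid of triangle TVM ⇒ H = (1/9, 4/9)
3. W lies on line MT with MW:WT = 4:1 ⇒ W = (0, 4/5)
through J parallel to MH: direction (1/9, 4/9); meets WM at Q = (0, -4)
Q = W + t·(M−W) with t = 6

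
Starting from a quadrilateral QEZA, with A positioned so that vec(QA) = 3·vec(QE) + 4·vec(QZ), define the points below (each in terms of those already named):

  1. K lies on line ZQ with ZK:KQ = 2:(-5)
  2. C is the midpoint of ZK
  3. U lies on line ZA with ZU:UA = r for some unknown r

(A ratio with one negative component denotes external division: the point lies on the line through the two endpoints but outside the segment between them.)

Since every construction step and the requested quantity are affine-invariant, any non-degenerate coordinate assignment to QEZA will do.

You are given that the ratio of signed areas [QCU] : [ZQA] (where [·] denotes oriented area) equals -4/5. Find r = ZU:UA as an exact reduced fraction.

r = 3/2

Work in coordinates with Q = (0, 0), E = (1, 0), Z = (0, 1), A = (3, 4).
1. K lies on line ZQ with ZK:KQ = 2:(-5) ⇒ K = (0, 5/3)
2. C is the midpoint of ZK ⇒ C = (0, 4/3)
3. With ZU:UA = r, write λ = r/(r+1) so U = Z + λ·(A−Z); U is affine-linear in λ
Every point depending on U is an affine combination of U and λ-independent points, so each such coordinate is linear in λ; the λ² term in each signed area is a multiple of (A−Z)×(A−Z) = 0, so 2·[QCU] and 2·[ZQA] are each linear in λ. Evaluating at λ=0 and λ=1:
  2·[QCU] = -4·λ,   2·[ZQA] = 3
So [QCU]:[ZQA] = (-4·λ) / (3). Setting this equal to -4/5:
  -4·λ = -4/5·(3)  ⇒  λ = 3/5
Then r = λ/(1−λ) = (3/5)/(2/5) = 3/2. Check: with r = 3/2, U = (9/5, 14/5) and [QCU]:[ZQA] = -4/5 as required.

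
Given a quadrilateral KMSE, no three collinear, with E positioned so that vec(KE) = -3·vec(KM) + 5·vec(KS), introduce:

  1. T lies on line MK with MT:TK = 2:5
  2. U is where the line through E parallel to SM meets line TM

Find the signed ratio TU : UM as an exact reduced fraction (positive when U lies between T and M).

TU:UM = -9/7

Set K = (0, 0), M = (1, 0), S = (0, 1), E = (-3, 5); any affine frame gives the same invariant.
1. T lies on line MK with MT:TK = 2:5 ⇒ T = (5/7, 0)
2. U is where the line through E parallel to SM meets line TM ⇒ U = (2, 0)
U = T + t·(M−T) with t = 9/2, so TU:UM = t:(1−t) = 9/2:-7/2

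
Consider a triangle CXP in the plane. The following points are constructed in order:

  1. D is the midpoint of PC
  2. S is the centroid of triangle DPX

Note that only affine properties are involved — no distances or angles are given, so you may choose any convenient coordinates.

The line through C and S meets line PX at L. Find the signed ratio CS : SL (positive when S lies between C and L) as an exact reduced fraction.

Work in coordinates with C = (0, 0), X = (1, 0), P = (0, 1).
1. D is the midpoint of PC ⇒ D = (0, 1/2)
2. S is the centroid of triangle DPX ⇒ S = (1/3, 1/2)
line CS meets PX at L = (2/5, 3/5)
S = C + t·(L−C) with t = 5/6, so CS:SL = 5/6:1/6

CS:SL = 5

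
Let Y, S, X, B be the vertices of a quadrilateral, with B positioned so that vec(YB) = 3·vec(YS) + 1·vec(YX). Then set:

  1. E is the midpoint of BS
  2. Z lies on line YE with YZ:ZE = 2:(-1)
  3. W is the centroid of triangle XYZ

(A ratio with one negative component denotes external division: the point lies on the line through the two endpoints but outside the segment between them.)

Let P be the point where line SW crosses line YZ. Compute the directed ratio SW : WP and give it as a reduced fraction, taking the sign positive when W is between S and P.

SW:WP = -7/4

Set Y = (0, 0), S = (1, 0), X = (0, 1), B = (3, 1); any affine frame gives the same invariant.
1. E is the midpoint of BS ⇒ E = (2, 1/2)
2. Z lies on line YE with YZ:ZE = 2:(-1) ⇒ Z = (4, 1)
3. W is the centroid of triangle XYZ ⇒ W = (4/3, 2/3)
line SW meets YZ at P = (8/7, 2/7)
W = S + t·(P−S) with t = 7/3, so SW:WP = 7/3:-4/3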